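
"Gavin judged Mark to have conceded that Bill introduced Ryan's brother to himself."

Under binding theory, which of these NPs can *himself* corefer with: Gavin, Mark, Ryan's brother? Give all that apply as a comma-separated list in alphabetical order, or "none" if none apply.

Ryan's brother

*himself* is a reflexive; Principle A requires it to be bound within its binding domain — the clause headed by 'introduced'.
— Gavin: subject of the matrix clause; c-commands the reflexive but lies outside its binding domain — cannot bind it (Principle A).
— Mark: subject of the clause headed by 'conceded'; c-commands the reflexive but lies outside its binding domain — cannot bind it (Principle A).
— Ryan's brother: object of the clause headed by 'introduced'; c-commands the reflexive within its binding domain — allowed (Principle A).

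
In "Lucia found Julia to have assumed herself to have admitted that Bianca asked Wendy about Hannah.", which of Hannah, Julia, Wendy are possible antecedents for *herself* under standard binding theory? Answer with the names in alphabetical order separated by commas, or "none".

*herself* is a reflexive; Principle A requires it to be bound within its binding domain — the clause headed by 'assumed'.
— Hannah: second object of the clause headed by 'asked'; does not c-command the reflexive — cannot bind it (Principle A).
— Julia: subject of the clause headed by 'assumed'; c-commands the reflexive within its binding domain — allowed (Principle A).
— Wendy: object of the clause headed by 'asked'; does not c-command the reflexive — cannot bind it (Principle A).

Julia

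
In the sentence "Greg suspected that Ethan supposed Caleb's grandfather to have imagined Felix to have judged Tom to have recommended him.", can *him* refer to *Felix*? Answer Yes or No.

Yes

*him* is a pronoun; Principle B requires it to be free in its binding domain — the clause headed by 'recommended'.
— Felix: subject of the clause headed by 'judged'; c-commands the pronoun but lies outside its binding domain — allowed.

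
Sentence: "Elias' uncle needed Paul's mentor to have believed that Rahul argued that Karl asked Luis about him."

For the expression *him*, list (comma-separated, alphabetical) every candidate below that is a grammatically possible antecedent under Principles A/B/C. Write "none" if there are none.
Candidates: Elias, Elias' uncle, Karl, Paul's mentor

*him* is a pronoun; Principle B requires it to be free in its binding domain — the clause headed by 'asked'.
— Elias: possessor inside the subject DP of the matrix clause; does not c-command the pronoun — Principle B does not apply; allowed.
— Elias' uncle: subject of the matrix clause; c-commands the pronoun but lies outside its binding domain — allowed.
— Karl: subject of the clause headed by 'asked'; c-commands the pronoun within its binding domain — blocked (Principle B).
— Paul's mentor: subject of the clause headed by 'believed'; c-commands the pronoun but lies outside its binding domain — allowed.

Elias, Elias' uncle, Paul's mentor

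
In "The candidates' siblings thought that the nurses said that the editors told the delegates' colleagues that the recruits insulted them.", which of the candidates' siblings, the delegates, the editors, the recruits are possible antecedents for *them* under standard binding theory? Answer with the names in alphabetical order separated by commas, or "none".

the candidates' siblings, the delegates, the editors

*them* is a pronoun; Principle B requires it to be free in its binding domain — the clause headed by 'insulted'.
— the candidates' siblings: subject of the matrix clause; c-commands the pronoun but lies outside its binding domain — allowed.
— the delegates: possessor inside the object DP of the clause headed by 'told'; does not c-command the pronoun — Principle B does not apply; allowed.
— the editors: subject of the clause headed by 'told'; c-commands the pronoun but lies outside its binding domain — allowed.
— the recruits: subject of the clause headed by 'insulted'; c-commands the pronoun within its binding domain — blocked (Principle B).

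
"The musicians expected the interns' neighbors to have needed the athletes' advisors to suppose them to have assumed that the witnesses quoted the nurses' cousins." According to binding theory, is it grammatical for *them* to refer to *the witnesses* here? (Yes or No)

*the witnesses* is an R-expression; Principle C requires it to be free (not bound by any c-commanding expression).
— them: subject of the clause headed by 'assumed'; the pronoun c-commands the R-expression — coreference blocked (Principle C).

No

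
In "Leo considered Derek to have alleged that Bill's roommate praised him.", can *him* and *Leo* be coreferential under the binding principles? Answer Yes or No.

Yes

*Leo* is an R-expression; Principle C requires it to be free (not bound by any c-commanding expression).
— him: object of the clause headed by 'praised'; the pronoun does not c-command the R-expression — coreference allowed.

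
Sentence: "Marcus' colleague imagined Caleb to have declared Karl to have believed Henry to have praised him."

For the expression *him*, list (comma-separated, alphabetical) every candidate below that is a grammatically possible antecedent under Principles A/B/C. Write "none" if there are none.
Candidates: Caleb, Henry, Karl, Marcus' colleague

Caleb, Karl, Marcus' colleague

*him* is a pronoun; Principle B requires it to be free in its binding domain — the clause headed by 'praised'.
— Caleb: subject of the clause headed by 'declared'; c-commands the pronoun but lies outside its binding domain — allowed.
— Henry: subject of the clause headed by 'praised'; c-commands the pronoun within its binding domain — blocked (Principle B).
— Karl: subject of the clause headed by 'believed'; c-commands the pronoun but lies outside its binding domain — allowed.
— Marcus' colleague: subject of the matrix clause; c-commands the pronoun but lies outside its binding domain — allowed.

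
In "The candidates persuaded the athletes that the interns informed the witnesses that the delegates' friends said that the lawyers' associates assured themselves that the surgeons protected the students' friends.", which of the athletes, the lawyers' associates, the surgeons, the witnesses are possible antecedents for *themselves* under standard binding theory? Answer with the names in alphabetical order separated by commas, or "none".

the lawyers' associates

*themselves* is a reflexive; Principle A requires it to be bound within its binding domain — the clause headed by 'assured'.
— the athletes: object of the matrix clause; c-commands the reflexive but lies outside its binding domain — cannot bind it (Principle A).
— the lawyers' associates: subject of the clause headed by 'assured'; c-commands the reflexive within its binding domain — allowed (Principle A).
— the surgeons: subject of the clause headed by 'protected'; does not c-command the reflexive — cannot bind it (Principle A).
— the witnesses: object of the clause headed by 'informed'; c-commands the reflexive but lies outside its binding domain — cannot bind it (Principle A).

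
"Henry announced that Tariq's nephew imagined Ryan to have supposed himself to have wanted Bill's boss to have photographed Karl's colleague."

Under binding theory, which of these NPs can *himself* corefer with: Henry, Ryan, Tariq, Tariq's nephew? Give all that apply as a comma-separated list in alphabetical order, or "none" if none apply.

*himself* is a reflexive; Principle A requires it to be bound within its binding domain — the clause headed by 'supposed'.
— Henry: subject of the matrix clause; c-commands the reflexive but lies outside its binding domain — cannot bind it (Principle A).
— Ryan: subject of the clause headed by 'supposed'; c-commands the reflexive within its binding domain — allowed (Principle A).
— Tariq: possessor inside the subject DP of the clause headed by 'imagined'; does not c-command the reflexive — cannot bind it (Principle A).
— Tariq's nephew: subject of the clause headed by 'imagined'; c-commands the reflexive but lies outside its binding domain — cannot bind it (Principle A).

Ryan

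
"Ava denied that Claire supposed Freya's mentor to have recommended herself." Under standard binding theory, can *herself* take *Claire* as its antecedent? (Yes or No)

No

*herself* is a reflexive; Principle A requires it to be bound within its binding domain — the clause headed by 'recommended'.
— Claire: subject of the clause headed by 'supposed'; c-commands the reflexive but lies outside its binding domain — cannot bind it (Principle A).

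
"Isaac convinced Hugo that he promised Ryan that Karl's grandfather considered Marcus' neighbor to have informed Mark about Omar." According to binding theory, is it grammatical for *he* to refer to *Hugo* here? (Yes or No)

*Hugo* is an R-expression; Principle C requires it to be free (not bound by any c-commanding expression).
— he: subject of the clause headed by 'promised'; the pronoun does not c-command the R-expression — coreference allowed.

Yes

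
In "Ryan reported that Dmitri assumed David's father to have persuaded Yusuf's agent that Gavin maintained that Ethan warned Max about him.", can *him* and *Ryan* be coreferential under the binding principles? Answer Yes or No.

Yes

*Ryan* is an R-expression; Principle C requires it to be free (not bound by any c-commanding expression).
— him: second object of the clause headed by 'warned'; the pronoun does not c-command the R-expression — coreference allowed.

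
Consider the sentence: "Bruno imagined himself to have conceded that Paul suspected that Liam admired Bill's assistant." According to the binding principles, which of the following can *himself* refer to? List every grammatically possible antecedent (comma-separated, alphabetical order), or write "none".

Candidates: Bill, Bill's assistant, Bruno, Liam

Bruno

*himself* is a reflexive; Principle A requires it to be bound within its binding domain — the matrix clause.
— Bill: possessor inside the object DP of the clause headed by 'admired'; does not c-command the reflexive — cannot bind it (Principle A).
— Bill's assistant: object of the clause headed by 'admired'; does not c-command the reflexive — cannot bind it (Principle A).
— Bruno: subject of the matrix clause; c-commands the reflexive within its binding domain — allowed (Principle A).
— Liam: subject of the clause headed by 'admired'; does not c-command the reflexive — cannot bind it (Principle A).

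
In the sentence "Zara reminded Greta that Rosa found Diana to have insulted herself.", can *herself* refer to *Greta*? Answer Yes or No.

*herself* is a reflexive; Principle A requires it to be bound within its binding domain — the clause headed by 'insulted'.
— Greta: object of the matrix clause; c-commands the reflexive but lies outside its binding domain — cannot bind it (Principle A).

No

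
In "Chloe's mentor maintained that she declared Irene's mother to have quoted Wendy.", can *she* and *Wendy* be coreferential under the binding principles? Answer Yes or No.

No

*Wendy* is an R-expression; Principle C requires it to be free (not bound by any c-commanding expression).
— she: subject of the clause headed by 'declared'; the pronoun c-commands the R-expression — coreference blocked (Principle C).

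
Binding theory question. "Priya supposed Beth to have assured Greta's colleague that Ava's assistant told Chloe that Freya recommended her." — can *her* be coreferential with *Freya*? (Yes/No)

No

*her* is a pronoun; Principle B requires it to be free in its binding domain — the clause headed by 'recommended'.
— Freya: subject of the clause headed by 'recommended'; c-commands the pronoun within its binding domain — blocked (Principle B).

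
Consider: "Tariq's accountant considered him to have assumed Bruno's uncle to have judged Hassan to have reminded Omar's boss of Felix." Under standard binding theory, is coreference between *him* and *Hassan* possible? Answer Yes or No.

No

*Hassan* is an R-expression; Principle C requires it to be free (not bound by any c-commanding expression).
— him: subject of the clause headed by 'assumed'; the pronoun c-commands the R-expression — coreference blocked (Principle C).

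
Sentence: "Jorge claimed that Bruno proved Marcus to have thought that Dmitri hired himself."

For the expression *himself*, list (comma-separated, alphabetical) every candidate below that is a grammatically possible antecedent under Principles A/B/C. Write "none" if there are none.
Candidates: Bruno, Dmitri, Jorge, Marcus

*himself* is a reflexive; Principle A requires it to be bound within its binding domain — the clause headed by 'hired'.
— Bruno: subject of the clause headed by 'proved'; c-commands the reflexive but lies outside its binding domain — cannot bind it (Principle A).
— Dmitri: subject of the clause headed by 'hired'; c-commands the reflexive within its binding domain — allowed (Principle A).
— Jorge: subject of the matrix clause; c-commands the reflexive but lies outside its binding domain — cannot bind it (Principle A).
— Marcus: subject of the clause headed by 'thought'; c-commands the reflexive but lies outside its binding domain — cannot bind it (Principle A).

Dmitri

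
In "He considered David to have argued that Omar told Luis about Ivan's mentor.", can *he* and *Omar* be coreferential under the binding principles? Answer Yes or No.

*Omar* is an R-expression; Principle C requires it to be free (not bound by any c-commanding expression).
— he: subject of the matrix clause; the pronoun c-commands the R-expression — coreference blocked (Principle C).

No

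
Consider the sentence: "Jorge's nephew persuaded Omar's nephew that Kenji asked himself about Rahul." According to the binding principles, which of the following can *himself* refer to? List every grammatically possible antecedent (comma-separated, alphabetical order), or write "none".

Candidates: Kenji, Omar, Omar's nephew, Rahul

*himself* is a reflexive; Principle A requires it to be bound within its binding domain — the clause headed by 'asked'.
— Kenji: subject of the clause headed by 'asked'; c-commands the reflexive within its binding domain — allowed (Principle A).
— Omar: possessor inside the object DP of the matrix clause; does not c-command the reflexive — cannot bind it (Principle A).
— Omar's nephew: object of the matrix clause; c-commands the reflexive but lies outside its binding domain — cannot bind it (Principle A).
— Rahul: second object of the clause headed by 'asked'; does not c-command the reflexive — cannot bind it (Principle A).

Kenji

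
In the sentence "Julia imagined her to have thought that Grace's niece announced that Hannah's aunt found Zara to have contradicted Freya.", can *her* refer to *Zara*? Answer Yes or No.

*her* is a pronoun; Principle B requires it to be free in its binding domain — the matrix clause.
— Zara: subject of the clause headed by 'contradicted'; is c-commanded by the pronoun; coreference would bind this R-expression — blocked (Principle C).

No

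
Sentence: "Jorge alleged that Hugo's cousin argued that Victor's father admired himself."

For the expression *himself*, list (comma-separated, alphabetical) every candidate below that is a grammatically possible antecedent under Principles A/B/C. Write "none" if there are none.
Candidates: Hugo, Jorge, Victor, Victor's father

*himself* is a reflexive; Principle A requires it to be bound within its binding domain — the clause headed by 'admired'.
— Hugo: possessor inside the subject DP of the clause headed by 'argued'; does not c-command the reflexive — cannot bind it (Principle A).
— Jorge: subject of the matrix clause; c-commands the reflexive but lies outside its binding domain — cannot bind it (Principle A).
— Victor: possessor inside the subject DP of the clause headed by 'admired'; does not c-command the reflexive — cannot bind it (Principle A).
— Victor's father: subject of the clause headed by 'admired'; c-commands the reflexive within its binding domain — allowed (Principle A).

Victor's father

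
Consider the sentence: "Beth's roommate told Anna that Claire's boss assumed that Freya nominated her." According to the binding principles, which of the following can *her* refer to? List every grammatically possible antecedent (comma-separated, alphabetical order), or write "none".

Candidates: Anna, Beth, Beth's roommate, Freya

Anna, Beth, Beth's roommate

*her* is a pronoun; Principle B requires it to be free in its binding domain — the clause headed by 'nominated'.
— Anna: object of the matrix clause; c-commands the pronoun but lies outside its binding domain — allowed.
— Beth: possessor inside the subject DP of the matrix clause; does not c-command the pronoun — Principle B does not apply; allowed.
— Beth's roommate: subject of the matrix clause; c-commands the pronoun but lies outside its binding domain — allowed.
— Freya: subject of the clause headed by 'nominated'; c-commands the pronoun within its binding domain — blocked (Principle B).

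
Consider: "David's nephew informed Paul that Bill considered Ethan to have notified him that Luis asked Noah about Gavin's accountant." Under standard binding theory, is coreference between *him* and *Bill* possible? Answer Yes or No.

*Bill* is an R-expression; Principle C requires it to be free (not bound by any c-commanding expression).
— him: object of the clause headed by 'notified'; the pronoun does not c-command the R-expression — coreference allowed.

Yes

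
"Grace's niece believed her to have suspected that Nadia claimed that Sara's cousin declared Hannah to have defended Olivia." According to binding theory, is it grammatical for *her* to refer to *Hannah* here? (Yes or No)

*Hannah* is an R-expression; Principle C requires it to be free (not bound by any c-commanding expression).
— her: subject of the clause headed by 'suspected'; the pronoun c-commands the R-expression — coreference blocked (Principle C).

No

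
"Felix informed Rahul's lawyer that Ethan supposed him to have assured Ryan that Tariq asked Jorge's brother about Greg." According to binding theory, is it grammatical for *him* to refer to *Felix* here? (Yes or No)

*Felix* is an R-expression; Principle C requires it to be free (not bound by any c-commanding expression).
— him: subject of the clause headed by 'assured'; the pronoun does not c-command the R-expression — coreference allowed.

Yes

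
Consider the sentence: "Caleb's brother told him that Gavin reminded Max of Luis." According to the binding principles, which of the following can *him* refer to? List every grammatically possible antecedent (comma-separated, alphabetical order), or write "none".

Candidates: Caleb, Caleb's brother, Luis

Caleb

*him* is a pronoun; Principle B requires it to be free in its binding domain — the matrix clause.
— Caleb: possessor inside the subject DP of the matrix clause; does not c-command the pronoun — Principle B does not apply; allowed.
— Caleb's brother: subject of the matrix clause; c-commands the pronoun within its binding domain — blocked (Principle B).
— Luis: second object of the clause headed by 'reminded'; is c-commanded by the pronoun; coreference would bind this R-expression — blocked (Principle C).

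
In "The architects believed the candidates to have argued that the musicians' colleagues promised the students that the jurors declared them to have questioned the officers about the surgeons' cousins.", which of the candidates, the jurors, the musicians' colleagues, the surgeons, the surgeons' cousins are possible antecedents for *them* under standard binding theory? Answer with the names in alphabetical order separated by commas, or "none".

the candidates, the musicians' colleagues

*them* is a pronoun; Principle B requires it to be free in its binding domain — the clause headed by 'declared'.
— the candidates: subject of the clause headed by 'argued'; c-commands the pronoun but lies outside its binding domain — allowed.
— the jurors: subject of the clause headed by 'declared'; c-commands the pronoun within its binding domain — blocked (Principle B).
— the musicians' colleagues: subject of the clause headed by 'promised'; c-commands the pronoun but lies outside its binding domain — allowed.
— the surgeons: possessor inside the second object DP of the clause headed by 'questioned'; is c-commanded by the pronoun; coreference would bind this R-expression — blocked (Principle C).
— the surgeons' cousins: second object of the clause headed by 'questioned'; is c-commanded by the pronoun; coreference would bind this R-expression — blocked (Principle C).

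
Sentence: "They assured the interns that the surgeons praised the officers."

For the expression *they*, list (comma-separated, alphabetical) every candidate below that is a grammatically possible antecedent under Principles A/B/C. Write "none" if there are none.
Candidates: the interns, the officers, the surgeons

none

*they* is a pronoun; Principle B requires it to be free in its binding domain — the matrix clause.
— the interns: object of the matrix clause; is c-commanded by the pronoun; coreference would bind this R-expression — blocked (Principle C).
— the officers: object of the clause headed by 'praised'; is c-commanded by the pronoun; coreference would bind this R-expression — blocked (Principle C).
— the surgeons: subject of the clause headed by 'praised'; is c-commanded by the pronoun; coreference would bind this R-expression — blocked (Principle C).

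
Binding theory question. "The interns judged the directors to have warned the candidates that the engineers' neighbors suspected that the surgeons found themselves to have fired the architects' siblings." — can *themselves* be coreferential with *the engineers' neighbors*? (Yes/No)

No

*themselves* is a reflexive; Principle A requires it to be bound within its binding domain — the clause headed by 'found'.
— the engineers' neighbors: subject of the clause headed by 'suspected'; c-commands the reflexive but lies outside its binding domain — cannot bind it (Principle A).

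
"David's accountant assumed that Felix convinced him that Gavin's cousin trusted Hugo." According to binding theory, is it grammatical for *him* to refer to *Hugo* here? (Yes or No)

No

*Hugo* is an R-expression; Principle C requires it to be free (not bound by any c-commanding expression).
— him: object of the clause headed by 'convinced'; the pronoun c-commands the R-expression — coreference blocked (Principle C).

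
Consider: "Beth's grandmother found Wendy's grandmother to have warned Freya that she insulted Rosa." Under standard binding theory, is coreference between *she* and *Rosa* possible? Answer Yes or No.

*Rosa* is an R-expression; Principle C requires it to be free (not bound by any c-commanding expression).
— she: subject of the clause headed by 'insulted'; the pronoun c-commands the R-expression — coreference blocked (Principle C).

No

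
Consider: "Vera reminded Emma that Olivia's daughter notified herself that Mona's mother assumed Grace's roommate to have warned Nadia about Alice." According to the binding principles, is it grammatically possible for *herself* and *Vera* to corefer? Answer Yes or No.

*herself* is a reflexive; Principle A requires it to be bound within its binding domain — the clause headed by 'notified'.
— Vera: subject of the matrix clause; c-commands the reflexive but lies outside its binding domain — cannot bind it (Principle A).

No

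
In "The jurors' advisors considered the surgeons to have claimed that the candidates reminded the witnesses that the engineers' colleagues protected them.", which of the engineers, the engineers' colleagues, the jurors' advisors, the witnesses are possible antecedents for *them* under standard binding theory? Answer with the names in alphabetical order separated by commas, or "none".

the engineers, the jurors' advisors, the witnesses

*them* is a pronoun; Principle B requires it to be free in its binding domain — the clause headed by 'protected'.
— the engineers: possessor inside the subject DP of the clause headed by 'protected'; does not c-command the pronoun — Principle B does not apply; allowed.
— the engineers' colleagues: subject of the clause headed by 'protected'; c-commands the pronoun within its binding domain — blocked (Principle B).
— the jurors' advisors: subject of the matrix clause; c-commands the pronoun but lies outside its binding domain — allowed.
— the witnesses: object of the clause headed by 'reminded'; c-commands the pronoun but lies outside its binding domain — allowed.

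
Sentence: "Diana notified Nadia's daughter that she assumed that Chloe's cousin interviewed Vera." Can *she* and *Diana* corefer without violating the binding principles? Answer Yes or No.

*Diana* is an R-expression; Principle C requires it to be free (not bound by any c-commanding expression).
— she: subject of the clause headed by 'assumed'; the pronoun does not c-command the R-expression — coreference allowed.

Yes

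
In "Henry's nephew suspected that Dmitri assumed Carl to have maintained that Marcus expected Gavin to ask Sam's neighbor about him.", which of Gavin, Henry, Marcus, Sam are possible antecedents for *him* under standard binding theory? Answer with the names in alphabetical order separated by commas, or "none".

*him* is a pronoun; Principle B requires it to be free in its binding domain — the clause headed by 'ask'.
— Gavin: subject of the clause headed by 'ask'; c-commands the pronoun within its binding domain — blocked (Principle B).
— Henry: possessor inside the subject DP of the matrix clause; does not c-command the pronoun — Principle B does not apply; allowed.
— Marcus: subject of the clause headed by 'expected'; c-commands the pronoun but lies outside its binding domain — allowed.
— Sam: possessor inside the object DP of the clause headed by 'ask'; does not c-command the pronoun — Principle B does not apply; allowed.

Henry, Marcus, Sam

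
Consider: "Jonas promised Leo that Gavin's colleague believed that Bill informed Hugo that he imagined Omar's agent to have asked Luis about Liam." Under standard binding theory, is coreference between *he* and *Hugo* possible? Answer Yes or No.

Yes

*Hugo* is an R-expression; Principle C requires it to be free (not bound by any c-commanding expression).
— he: subject of the clause headed by 'imagined'; the pronoun does not c-command the R-expression — coreference allowed.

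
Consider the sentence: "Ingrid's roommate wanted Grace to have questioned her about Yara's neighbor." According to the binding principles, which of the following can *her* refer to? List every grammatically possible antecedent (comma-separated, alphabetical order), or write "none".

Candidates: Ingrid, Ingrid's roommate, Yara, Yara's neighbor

Ingrid, Ingrid's roommate

*her* is a pronoun; Principle B requires it to be free in its binding domain — the clause headed by 'questioned'.
— Ingrid: possessor inside the subject DP of the matrix clause; does not c-command the pronoun — Principle B does not apply; allowed.
— Ingrid's roommate: subject of the matrix clause; c-commands the pronoun but lies outside its binding domain — allowed.
— Yara: possessor inside the second object DP of the clause headed by 'questioned'; is c-commanded by the pronoun; coreference would bind this R-expression — blocked (Principle C).
— Yara's neighbor: second object of the clause headed by 'questioned'; is c-commanded by the pronoun; coreference would bind this R-expression — blocked (Principle C).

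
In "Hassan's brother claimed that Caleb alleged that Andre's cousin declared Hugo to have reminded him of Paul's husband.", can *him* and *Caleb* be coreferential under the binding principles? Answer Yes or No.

Yes

*Caleb* is an R-expression; Principle C requires it to be free (not bound by any c-commanding expression).
— him: object of the clause headed by 'reminded'; the pronoun does not c-command the R-expression — coreference allowed.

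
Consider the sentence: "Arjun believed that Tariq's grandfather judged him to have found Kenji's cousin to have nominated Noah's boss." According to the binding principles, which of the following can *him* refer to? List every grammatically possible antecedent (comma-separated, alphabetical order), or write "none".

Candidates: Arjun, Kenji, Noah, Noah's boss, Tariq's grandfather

*him* is a pronoun; Principle B requires it to be free in its binding domain — the clause headed by 'judged'.
— Arjun: subject of the matrix clause; c-commands the pronoun but lies outside its binding domain — allowed.
— Kenji: possessor inside the subject DP of the clause headed by 'nominated'; is c-commanded by the pronoun; coreference would bind this R-expression — blocked (Principle C).
— Noah: possessor inside the object DP of the clause headed by 'nominated'; is c-commanded by the pronoun; coreference would bind this R-expression — blocked (Principle C).
— Noah's boss: object of the clause headed by 'nominated'; is c-commanded by the pronoun; coreference would bind this R-expression — blocked (Principle C).
— Tariq's grandfather: subject of the clause headed by 'judged'; c-commands the pronoun within its binding domain — blocked (Principle B).

Arjun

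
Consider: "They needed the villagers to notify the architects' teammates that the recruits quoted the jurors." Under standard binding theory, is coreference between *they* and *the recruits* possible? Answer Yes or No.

No

*the recruits* is an R-expression; Principle C requires it to be free (not bound by any c-commanding expression).
— they: subject of the matrix clause; the pronoun c-commands the R-expression — coreference blocked (Principle C).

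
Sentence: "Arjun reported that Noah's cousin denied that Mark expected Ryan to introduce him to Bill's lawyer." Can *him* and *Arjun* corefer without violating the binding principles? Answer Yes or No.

Yes

*Arjun* is an R-expression; Principle C requires it to be free (not bound by any c-commanding expression).
— him: object of the clause headed by 'introduce'; the pronoun does not c-command the R-expression — coreference allowed.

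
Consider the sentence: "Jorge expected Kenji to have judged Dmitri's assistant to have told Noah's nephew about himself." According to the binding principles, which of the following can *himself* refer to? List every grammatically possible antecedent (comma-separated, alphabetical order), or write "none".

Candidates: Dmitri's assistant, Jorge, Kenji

*himself* is a reflexive; Principle A requires it to be bound within its binding domain — the clause headed by 'told'.
— Dmitri's assistant: subject of the clause headed by 'told'; c-commands the reflexive within its binding domain — allowed (Principle A).
— Jorge: subject of the matrix clause; c-commands the reflexive but lies outside its binding domain — cannot bind it (Principle A).
— Kenji: subject of the clause headed by 'judged'; c-commands the reflexive but lies outside its binding domain — cannot bind it (Principle A).

Dmitri's assistant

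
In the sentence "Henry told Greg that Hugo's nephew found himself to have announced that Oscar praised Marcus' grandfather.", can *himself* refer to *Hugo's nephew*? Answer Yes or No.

*himself* is a reflexive; Principle A requires it to be bound within its binding domain — the clause headed by 'found'.
— Hugo's nephew: subject of the clause headed by 'found'; c-commands the reflexive within its binding domain — allowed (Principle A).

Yes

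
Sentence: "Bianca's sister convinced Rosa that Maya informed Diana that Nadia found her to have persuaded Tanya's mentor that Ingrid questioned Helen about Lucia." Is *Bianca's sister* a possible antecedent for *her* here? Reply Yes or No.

Yes

*her* is a pronoun; Principle B requires it to be free in its binding domain — the clause headed by 'found'.
— Bianca's sister: subject of the matrix clause; c-commands the pronoun but lies outside its binding domain — allowed.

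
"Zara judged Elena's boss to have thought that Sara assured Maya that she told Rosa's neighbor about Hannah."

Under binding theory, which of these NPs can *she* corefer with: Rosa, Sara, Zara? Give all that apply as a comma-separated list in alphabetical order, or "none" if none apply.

*she* is a pronoun; Principle B requires it to be free in its binding domain — the clause headed by 'told'.
— Rosa: possessor inside the object DP of the clause headed by 'told'; is c-commanded by the pronoun; coreference would bind this R-expression — blocked (Principle C).
— Sara: subject of the clause headed by 'assured'; c-commands the pronoun but lies outside its binding domain — allowed.
— Zara: subject of the matrix clause; c-commands the pronoun but lies outside its binding domain — allowed.

Sara, Zara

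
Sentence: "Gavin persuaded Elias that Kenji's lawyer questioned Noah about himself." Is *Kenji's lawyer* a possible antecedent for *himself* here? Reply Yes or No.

Yes

*himself* is a reflexive; Principle A requires it to be bound within its binding domain — the clause headed by 'questioned'.
— Kenji's lawyer: subject of the clause headed by 'questioned'; c-commands the reflexive within its binding domain — allowed (Principle A).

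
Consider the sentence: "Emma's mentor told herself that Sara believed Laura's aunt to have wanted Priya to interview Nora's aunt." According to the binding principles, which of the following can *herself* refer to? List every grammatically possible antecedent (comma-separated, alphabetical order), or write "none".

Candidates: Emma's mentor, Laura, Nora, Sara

*herself* is a reflexive; Principle A requires it to be bound within its binding domain — the matrix clause.
— Emma's mentor: subject of the matrix clause; c-commands the reflexive within its binding domain — allowed (Principle A).
— Laura: possessor inside the subject DP of the clause headed by 'wanted'; does not c-command the reflexive — cannot bind it (Principle A).
— Nora: possessor inside the object DP of the clause headed by 'interview'; does not c-command the reflexive — cannot bind it (Principle A).
— Sara: subject of the clause headed by 'believed'; does not c-command the reflexive — cannot bind it (Principle A).

Emma's mentor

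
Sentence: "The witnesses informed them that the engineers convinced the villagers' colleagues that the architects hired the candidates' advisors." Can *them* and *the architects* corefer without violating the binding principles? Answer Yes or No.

*the architects* is an R-expression; Principle C requires it to be free (not bound by any c-commanding expression).
— them: object of the matrix clause; the pronoun c-commands the R-expression — coreference blocked (Principle C).

No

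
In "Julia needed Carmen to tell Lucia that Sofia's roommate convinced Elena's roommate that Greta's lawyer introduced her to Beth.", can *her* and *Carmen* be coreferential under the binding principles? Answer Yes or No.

Yes

*Carmen* is an R-expression; Principle C requires it to be free (not bound by any c-commanding expression).
— her: object of the clause headed by 'introduced'; the pronoun does not c-command the R-expression — coreference allowed.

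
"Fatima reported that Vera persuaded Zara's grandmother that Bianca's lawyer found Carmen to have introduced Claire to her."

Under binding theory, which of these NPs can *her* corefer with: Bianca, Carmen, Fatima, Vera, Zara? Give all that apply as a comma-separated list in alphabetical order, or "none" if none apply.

Bianca, Fatima, Vera, Zara

*her* is a pronoun; Principle B requires it to be free in its binding domain — the clause headed by 'introduced'.
— Bianca: possessor inside the subject DP of the clause headed by 'found'; does not c-command the pronoun — Principle B does not apply; allowed.
— Carmen: subject of the clause headed by 'introduced'; c-commands the pronoun within its binding domain — blocked (Principle B).
— Fatima: subject of the matrix clause; c-commands the pronoun but lies outside its binding domain — allowed.
— Vera: subject of the clause headed by 'persuaded'; c-commands the pronoun but lies outside its binding domain — allowed.
— Zara: possessor inside the object DP of the clause headed by 'persuaded'; does not c-command the pronoun — Principle B does not apply; allowed.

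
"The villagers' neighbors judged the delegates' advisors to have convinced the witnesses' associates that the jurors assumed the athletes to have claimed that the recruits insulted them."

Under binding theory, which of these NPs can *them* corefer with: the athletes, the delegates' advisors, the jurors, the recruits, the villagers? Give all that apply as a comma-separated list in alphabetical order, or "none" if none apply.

*them* is a pronoun; Principle B requires it to be free in its binding domain — the clause headed by 'insulted'.
— the athletes: subject of the clause headed by 'claimed'; c-commands the pronoun but lies outside its binding domain — allowed.
— the delegates' advisors: subject of the clause headed by 'convinced'; c-commands the pronoun but lies outside its binding domain — allowed.
— the jurors: subject of the clause headed by 'assumed'; c-commands the pronoun but lies outside its binding domain — allowed.
— the recruits: subject of the clause headed by 'insulted'; c-commands the pronoun within its binding domain — blocked (Principle B).
— the villagers: possessor inside the subject DP of the matrix clause; does not c-command the pronoun — Principle B does not apply; allowed.

the athletes, the delegates' advisors, the jurors, the villagers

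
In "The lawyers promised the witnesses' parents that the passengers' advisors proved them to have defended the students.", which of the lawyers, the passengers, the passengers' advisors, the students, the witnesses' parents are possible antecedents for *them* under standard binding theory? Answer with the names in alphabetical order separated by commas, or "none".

*them* is a pronoun; Principle B requires it to be free in its binding domain — the clause headed by 'proved'.
— the lawyers: subject of the matrix clause; c-commands the pronoun but lies outside its binding domain — allowed.
— the passengers: possessor inside the subject DP of the clause headed by 'proved'; does not c-command the pronoun — Principle B does not apply; allowed.
— the passengers' advisors: subject of the clause headed by 'proved'; c-commands the pronoun within its binding domain — blocked (Principle B).
— the students: object of the clause headed by 'defended'; is c-commanded by the pronoun; coreference would bind this R-expression — blocked (Principle C).
— the witnesses' parents: object of the matrix clause; c-commands the pronoun but lies outside its binding domain — allowed.

the lawyers, the passengers, the witnesses' parents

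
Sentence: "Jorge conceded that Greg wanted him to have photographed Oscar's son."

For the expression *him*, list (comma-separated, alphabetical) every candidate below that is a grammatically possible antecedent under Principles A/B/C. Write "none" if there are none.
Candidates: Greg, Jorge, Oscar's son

Jorge

*him* is a pronoun; Principle B requires it to be free in its binding domain — the clause headed by 'wanted'.
— Greg: subject of the clause headed by 'wanted'; c-commands the pronoun within its binding domain — blocked (Principle B).
— Jorge: subject of the matrix clause; c-commands the pronoun but lies outside its binding domain — allowed.
— Oscar's son: object of the clause headed by 'photographed'; is c-commanded by the pronoun; coreference would bind this R-expression — blocked (Principle C).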